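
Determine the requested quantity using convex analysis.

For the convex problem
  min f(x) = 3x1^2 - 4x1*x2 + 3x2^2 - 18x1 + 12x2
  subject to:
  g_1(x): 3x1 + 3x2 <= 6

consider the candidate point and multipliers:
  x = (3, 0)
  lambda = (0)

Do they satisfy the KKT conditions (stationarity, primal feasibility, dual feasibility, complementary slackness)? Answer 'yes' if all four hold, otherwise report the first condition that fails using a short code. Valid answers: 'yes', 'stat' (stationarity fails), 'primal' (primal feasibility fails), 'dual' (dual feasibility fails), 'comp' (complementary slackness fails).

Gradient of f: grad f(x) = Q x + c = (0, 0)
Constraint values g_i(x) = a_i^T x - b_i:
  g_1((3, 0)) = 3
Stationarity residual: grad f(x) + sum_i lambda_i a_i = (0, 0)
  -> stationarity OK
Primal feasibility (all g_i <= 0): FAILS
Dual feasibility (all lambda_i >= 0): OK
Complementary slackness (lambda_i * g_i(x) = 0 for all i): OK

Verdict: the first failing condition is primal_feasibility -> primal.

primal


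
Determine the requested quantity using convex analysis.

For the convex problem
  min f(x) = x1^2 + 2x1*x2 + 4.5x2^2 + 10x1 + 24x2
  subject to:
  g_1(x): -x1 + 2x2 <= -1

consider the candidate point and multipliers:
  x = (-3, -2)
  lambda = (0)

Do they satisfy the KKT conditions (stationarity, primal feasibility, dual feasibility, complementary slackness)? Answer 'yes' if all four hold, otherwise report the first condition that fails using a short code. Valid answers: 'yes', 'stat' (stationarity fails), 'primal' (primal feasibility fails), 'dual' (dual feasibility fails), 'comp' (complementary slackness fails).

Gradient of f: grad f(x) = Q x + c = (0, 0)
Constraint values g_i(x) = a_i^T x - b_i:
  g_1((-3, -2)) = 0
Stationarity residual: grad f(x) + sum_i lambda_i a_i = (0, 0)
  -> stationarity OK
Primal feasibility (all g_i <= 0): OK
Dual feasibility (all lambda_i >= 0): OK
Complementary slackness (lambda_i * g_i(x) = 0 for all i): OK

Verdict: yes, KKT holds.

yes


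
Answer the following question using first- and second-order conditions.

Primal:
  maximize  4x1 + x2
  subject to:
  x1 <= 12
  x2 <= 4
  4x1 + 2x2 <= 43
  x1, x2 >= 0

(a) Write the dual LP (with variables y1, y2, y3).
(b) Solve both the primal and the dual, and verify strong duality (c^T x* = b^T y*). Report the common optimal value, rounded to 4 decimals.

The standard primal-dual pair for 'max c^T x s.t. A x <= b, x >= 0' is:
  Dual:  min b^T y  s.t.  A^T y >= c,  y >= 0.

So the dual LP is:
  minimize  12y1 + 4y2 + 43y3
  subject to:
    y1 + 4y3 >= 4
    y2 + 2y3 >= 1
    y1, y2, y3 >= 0

Solving the primal: x* = (10.75, 0).
  primal value c^T x* = 43.
Solving the dual: y* = (0, 0, 1).
  dual value b^T y* = 43.
Strong duality: c^T x* = b^T y*. Confirmed.

43


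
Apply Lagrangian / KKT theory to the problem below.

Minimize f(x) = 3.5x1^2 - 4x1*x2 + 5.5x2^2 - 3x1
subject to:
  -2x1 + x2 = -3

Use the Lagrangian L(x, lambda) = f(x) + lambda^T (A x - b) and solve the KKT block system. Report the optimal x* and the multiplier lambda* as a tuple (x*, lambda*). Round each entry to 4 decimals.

Form the Lagrangian:
  L(x, lambda) = (1/2) x^T Q x + c^T x + lambda^T (A x - b)
Stationarity (grad_x L = 0): Q x + c + A^T lambda = 0.
Primal feasibility: A x = b.

This gives the KKT block system:
  [ Q   A^T ] [ x     ]   [-c ]
  [ A    0  ] [ lambda ] = [ b ]

Solving the linear system:
  x*      = (1.6286, 0.2571)
  lambda* = (3.6857)
  f(x*)   = 3.0857

x* = (1.6286, 0.2571), lambda* = (3.6857)


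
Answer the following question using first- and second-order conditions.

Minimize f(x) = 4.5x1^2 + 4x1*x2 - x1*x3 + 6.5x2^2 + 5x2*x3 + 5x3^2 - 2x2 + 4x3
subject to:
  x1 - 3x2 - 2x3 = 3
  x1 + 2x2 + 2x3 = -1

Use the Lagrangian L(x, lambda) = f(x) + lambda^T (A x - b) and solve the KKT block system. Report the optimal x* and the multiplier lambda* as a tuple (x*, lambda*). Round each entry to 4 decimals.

Form the Lagrangian:
  L(x, lambda) = (1/2) x^T Q x + c^T x + lambda^T (A x - b)
Stationarity (grad_x L = 0): Q x + c + A^T lambda = 0.
Primal feasibility: A x = b.

This gives the KKT block system:
  [ Q   A^T ] [ x     ]   [-c ]
  [ A    0  ] [ lambda ] = [ b ]

Solving the linear system:
  x*      = (0.7725, -0.455, -0.4312)
  lambda* = (-3.6217, -1.9418)
  f(x*)   = 4.0542

x* = (0.7725, -0.455, -0.4312), lambda* = (-3.6217, -1.9418)


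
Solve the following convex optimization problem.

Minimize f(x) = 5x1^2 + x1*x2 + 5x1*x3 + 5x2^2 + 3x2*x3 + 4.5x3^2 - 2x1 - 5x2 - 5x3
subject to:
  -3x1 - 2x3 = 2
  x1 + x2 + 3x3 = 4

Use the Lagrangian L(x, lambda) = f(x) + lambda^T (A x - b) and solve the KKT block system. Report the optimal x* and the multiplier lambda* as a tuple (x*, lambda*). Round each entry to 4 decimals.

Form the Lagrangian:
  L(x, lambda) = (1/2) x^T Q x + c^T x + lambda^T (A x - b)
Stationarity (grad_x L = 0): Q x + c + A^T lambda = 0.
Primal feasibility: A x = b.

This gives the KKT block system:
  [ Q   A^T ] [ x     ]   [-c ]
  [ A    0  ] [ lambda ] = [ b ]

Solving the linear system:
  x*      = (-1.8234, 0.6181, 1.7351)
  lambda* = (-5.1678, -4.5629)
  f(x*)   = 10.234

x* = (-1.8234, 0.6181, 1.7351), lambda* = (-5.1678, -4.5629)


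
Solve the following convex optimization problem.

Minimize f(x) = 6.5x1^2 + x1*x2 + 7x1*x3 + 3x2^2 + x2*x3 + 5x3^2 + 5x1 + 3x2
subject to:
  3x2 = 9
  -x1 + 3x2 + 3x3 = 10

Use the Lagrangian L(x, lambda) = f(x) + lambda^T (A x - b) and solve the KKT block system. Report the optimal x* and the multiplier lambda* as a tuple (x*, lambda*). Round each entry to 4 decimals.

Form the Lagrangian:
  L(x, lambda) = (1/2) x^T Q x + c^T x + lambda^T (A x - b)
Stationarity (grad_x L = 0): Q x + c + A^T lambda = 0.
Primal feasibility: A x = b.

This gives the KKT block system:
  [ Q   A^T ] [ x     ]   [-c ]
  [ A    0  ] [ lambda ] = [ b ]

Solving the linear system:
  x*      = (-0.6627, 3, 0.1124)
  lambda* = (-6.9882, 0.1716)
  f(x*)   = 33.432

x* = (-0.6627, 3, 0.1124), lambda* = (-6.9882, 0.1716)


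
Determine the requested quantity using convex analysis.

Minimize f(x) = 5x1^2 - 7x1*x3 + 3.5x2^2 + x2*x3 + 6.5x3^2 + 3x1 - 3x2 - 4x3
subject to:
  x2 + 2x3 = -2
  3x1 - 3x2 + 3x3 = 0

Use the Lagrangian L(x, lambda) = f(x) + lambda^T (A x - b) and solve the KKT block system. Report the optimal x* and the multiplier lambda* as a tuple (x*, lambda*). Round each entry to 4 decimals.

Form the Lagrangian:
  L(x, lambda) = (1/2) x^T Q x + c^T x + lambda^T (A x - b)
Stationarity (grad_x L = 0): Q x + c + A^T lambda = 0.
Primal feasibility: A x = b.

This gives the KKT block system:
  [ Q   A^T ] [ x     ]   [-c ]
  [ A    0  ] [ lambda ] = [ b ]

Solving the linear system:
  x*      = (-0.3491, -0.8994, -0.5503)
  lambda* = (6.4852, -1.1203)
  f(x*)   = 8.4112

x* = (-0.3491, -0.8994, -0.5503), lambda* = (6.4852, -1.1203)


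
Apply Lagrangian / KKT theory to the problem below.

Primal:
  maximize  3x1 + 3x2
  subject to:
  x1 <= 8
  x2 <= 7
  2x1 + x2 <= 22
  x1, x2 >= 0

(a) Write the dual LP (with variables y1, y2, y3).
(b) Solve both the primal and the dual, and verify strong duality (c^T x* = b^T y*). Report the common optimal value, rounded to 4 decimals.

The standard primal-dual pair for 'max c^T x s.t. A x <= b, x >= 0' is:
  Dual:  min b^T y  s.t.  A^T y >= c,  y >= 0.

So the dual LP is:
  minimize  8y1 + 7y2 + 22y3
  subject to:
    y1 + 2y3 >= 3
    y2 + y3 >= 3
    y1, y2, y3 >= 0

Solving the primal: x* = (7.5, 7).
  primal value c^T x* = 43.5.
Solving the dual: y* = (0, 1.5, 1.5).
  dual value b^T y* = 43.5.
Strong duality: c^T x* = b^T y*. Confirmed.

43.5


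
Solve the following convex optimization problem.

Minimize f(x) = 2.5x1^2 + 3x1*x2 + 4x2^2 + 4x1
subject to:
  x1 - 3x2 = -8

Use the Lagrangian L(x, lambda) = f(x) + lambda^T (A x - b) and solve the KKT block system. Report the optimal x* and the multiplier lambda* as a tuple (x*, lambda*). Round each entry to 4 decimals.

Form the Lagrangian:
  L(x, lambda) = (1/2) x^T Q x + c^T x + lambda^T (A x - b)
Stationarity (grad_x L = 0): Q x + c + A^T lambda = 0.
Primal feasibility: A x = b.

This gives the KKT block system:
  [ Q   A^T ] [ x     ]   [-c ]
  [ A    0  ] [ lambda ] = [ b ]

Solving the linear system:
  x*      = (-2.4225, 1.8592)
  lambda* = (2.5352)
  f(x*)   = 5.2958

x* = (-2.4225, 1.8592), lambda* = (2.5352)


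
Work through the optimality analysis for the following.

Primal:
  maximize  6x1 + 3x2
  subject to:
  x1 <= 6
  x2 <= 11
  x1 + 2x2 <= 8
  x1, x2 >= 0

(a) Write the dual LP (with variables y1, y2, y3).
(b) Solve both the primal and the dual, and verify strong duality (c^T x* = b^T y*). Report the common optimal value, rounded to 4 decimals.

The standard primal-dual pair for 'max c^T x s.t. A x <= b, x >= 0' is:
  Dual:  min b^T y  s.t.  A^T y >= c,  y >= 0.

So the dual LP is:
  minimize  6y1 + 11y2 + 8y3
  subject to:
    y1 + y3 >= 6
    y2 + 2y3 >= 3
    y1, y2, y3 >= 0

Solving the primal: x* = (6, 1).
  primal value c^T x* = 39.
Solving the dual: y* = (4.5, 0, 1.5).
  dual value b^T y* = 39.
Strong duality: c^T x* = b^T y*. Confirmed.

39


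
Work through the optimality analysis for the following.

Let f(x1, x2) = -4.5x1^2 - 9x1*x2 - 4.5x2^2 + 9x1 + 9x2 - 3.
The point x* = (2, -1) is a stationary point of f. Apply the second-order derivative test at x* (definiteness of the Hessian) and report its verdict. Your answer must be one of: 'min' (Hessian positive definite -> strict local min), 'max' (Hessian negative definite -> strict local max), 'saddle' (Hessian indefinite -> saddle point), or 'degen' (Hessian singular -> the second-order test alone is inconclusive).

Compute the Hessian H = grad^2 f:
  H = [[-9, -9], [-9, -9]]
Verify stationarity: grad f(x*) = H x* + g = (0, 0).
Eigenvalues of H: -18, 0.
H has a zero eigenvalue (singular; negative semidefinite but not definite), so H is neither positive definite, negative definite, nor indefinite. The second-order test alone is inconclusive -> degen.
(Indeed, f is constant along the null direction of H through x*, so x* is not a strict local extremum.)

degen


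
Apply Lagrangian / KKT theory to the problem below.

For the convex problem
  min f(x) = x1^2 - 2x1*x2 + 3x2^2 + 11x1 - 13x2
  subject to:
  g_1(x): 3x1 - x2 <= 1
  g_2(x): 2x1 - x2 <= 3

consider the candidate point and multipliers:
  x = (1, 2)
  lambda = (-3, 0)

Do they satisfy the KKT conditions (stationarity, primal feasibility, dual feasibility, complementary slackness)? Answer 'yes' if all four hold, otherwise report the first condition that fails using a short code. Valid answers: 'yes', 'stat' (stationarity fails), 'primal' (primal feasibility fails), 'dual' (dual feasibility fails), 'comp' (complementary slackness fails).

Gradient of f: grad f(x) = Q x + c = (9, -3)
Constraint values g_i(x) = a_i^T x - b_i:
  g_1((1, 2)) = 0
  g_2((1, 2)) = -3
Stationarity residual: grad f(x) + sum_i lambda_i a_i = (0, 0)
  -> stationarity OK
Primal feasibility (all g_i <= 0): OK
Dual feasibility (all lambda_i >= 0): FAILS
Complementary slackness (lambda_i * g_i(x) = 0 for all i): OK

Verdict: the first failing condition is dual_feasibility -> dual.

dual


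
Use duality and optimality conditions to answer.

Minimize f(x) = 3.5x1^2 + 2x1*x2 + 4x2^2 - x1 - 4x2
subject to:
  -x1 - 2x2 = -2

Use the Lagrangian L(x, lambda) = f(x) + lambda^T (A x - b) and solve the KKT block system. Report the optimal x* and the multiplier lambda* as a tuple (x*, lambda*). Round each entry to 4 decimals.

Form the Lagrangian:
  L(x, lambda) = (1/2) x^T Q x + c^T x + lambda^T (A x - b)
Stationarity (grad_x L = 0): Q x + c + A^T lambda = 0.
Primal feasibility: A x = b.

This gives the KKT block system:
  [ Q   A^T ] [ x     ]   [-c ]
  [ A    0  ] [ lambda ] = [ b ]

Solving the linear system:
  x*      = (0.1429, 0.9286)
  lambda* = (1.8571)
  f(x*)   = -0.0714

x* = (0.1429, 0.9286), lambda* = (1.8571)


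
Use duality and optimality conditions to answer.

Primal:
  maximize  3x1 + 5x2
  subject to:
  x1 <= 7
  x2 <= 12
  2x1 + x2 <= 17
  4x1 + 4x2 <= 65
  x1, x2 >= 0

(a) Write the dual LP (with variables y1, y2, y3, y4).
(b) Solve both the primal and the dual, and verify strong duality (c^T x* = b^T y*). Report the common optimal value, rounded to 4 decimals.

The standard primal-dual pair for 'max c^T x s.t. A x <= b, x >= 0' is:
  Dual:  min b^T y  s.t.  A^T y >= c,  y >= 0.

So the dual LP is:
  minimize  7y1 + 12y2 + 17y3 + 65y4
  subject to:
    y1 + 2y3 + 4y4 >= 3
    y2 + y3 + 4y4 >= 5
    y1, y2, y3, y4 >= 0

Solving the primal: x* = (2.5, 12).
  primal value c^T x* = 67.5.
Solving the dual: y* = (0, 3.5, 1.5, 0).
  dual value b^T y* = 67.5.
Strong duality: c^T x* = b^T y*. Confirmed.

67.5


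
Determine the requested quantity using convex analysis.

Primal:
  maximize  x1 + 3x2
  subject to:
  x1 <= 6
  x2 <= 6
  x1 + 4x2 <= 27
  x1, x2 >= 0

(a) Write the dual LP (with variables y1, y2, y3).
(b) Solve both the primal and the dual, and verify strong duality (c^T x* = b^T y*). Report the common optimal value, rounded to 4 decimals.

The standard primal-dual pair for 'max c^T x s.t. A x <= b, x >= 0' is:
  Dual:  min b^T y  s.t.  A^T y >= c,  y >= 0.

So the dual LP is:
  minimize  6y1 + 6y2 + 27y3
  subject to:
    y1 + y3 >= 1
    y2 + 4y3 >= 3
    y1, y2, y3 >= 0

Solving the primal: x* = (6, 5.25).
  primal value c^T x* = 21.75.
Solving the dual: y* = (0.25, 0, 0.75).
  dual value b^T y* = 21.75.
Strong duality: c^T x* = b^T y*. Confirmed.

21.75


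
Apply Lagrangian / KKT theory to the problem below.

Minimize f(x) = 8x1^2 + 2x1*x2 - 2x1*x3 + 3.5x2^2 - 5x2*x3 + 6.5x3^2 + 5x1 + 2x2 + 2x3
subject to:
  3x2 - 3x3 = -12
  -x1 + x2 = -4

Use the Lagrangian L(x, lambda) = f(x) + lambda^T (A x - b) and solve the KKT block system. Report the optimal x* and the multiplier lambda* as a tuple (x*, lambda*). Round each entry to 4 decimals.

Form the Lagrangian:
  L(x, lambda) = (1/2) x^T Q x + c^T x + lambda^T (A x - b)
Stationarity (grad_x L = 0): Q x + c + A^T lambda = 0.
Primal feasibility: A x = b.

This gives the KKT block system:
  [ Q   A^T ] [ x     ]   [-c ]
  [ A    0  ] [ lambda ] = [ b ]

Solving the linear system:
  x*      = (0.2692, -3.7308, 0.2692)
  lambda* = (7.8718, 1.3077)
  f(x*)   = 47.0577

x* = (0.2692, -3.7308, 0.2692), lambda* = (7.8718, 1.3077)


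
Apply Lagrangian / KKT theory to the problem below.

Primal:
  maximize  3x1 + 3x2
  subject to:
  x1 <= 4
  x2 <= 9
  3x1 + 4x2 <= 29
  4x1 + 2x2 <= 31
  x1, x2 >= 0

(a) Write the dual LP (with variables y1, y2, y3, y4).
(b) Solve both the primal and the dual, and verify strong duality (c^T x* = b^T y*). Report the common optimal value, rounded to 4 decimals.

The standard primal-dual pair for 'max c^T x s.t. A x <= b, x >= 0' is:
  Dual:  min b^T y  s.t.  A^T y >= c,  y >= 0.

So the dual LP is:
  minimize  4y1 + 9y2 + 29y3 + 31y4
  subject to:
    y1 + 3y3 + 4y4 >= 3
    y2 + 4y3 + 2y4 >= 3
    y1, y2, y3, y4 >= 0

Solving the primal: x* = (4, 4.25).
  primal value c^T x* = 24.75.
Solving the dual: y* = (0.75, 0, 0.75, 0).
  dual value b^T y* = 24.75.
Strong duality: c^T x* = b^T y*. Confirmed.

24.75


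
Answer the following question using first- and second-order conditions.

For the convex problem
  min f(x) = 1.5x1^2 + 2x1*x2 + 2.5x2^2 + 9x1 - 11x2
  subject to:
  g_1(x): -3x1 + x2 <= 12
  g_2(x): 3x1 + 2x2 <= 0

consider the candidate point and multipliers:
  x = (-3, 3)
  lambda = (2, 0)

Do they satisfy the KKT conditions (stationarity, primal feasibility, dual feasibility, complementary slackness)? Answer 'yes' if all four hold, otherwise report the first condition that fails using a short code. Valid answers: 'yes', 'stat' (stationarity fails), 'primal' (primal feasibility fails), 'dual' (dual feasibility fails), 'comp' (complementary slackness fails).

Gradient of f: grad f(x) = Q x + c = (6, -2)
Constraint values g_i(x) = a_i^T x - b_i:
  g_1((-3, 3)) = 0
  g_2((-3, 3)) = -3
Stationarity residual: grad f(x) + sum_i lambda_i a_i = (0, 0)
  -> stationarity OK
Primal feasibility (all g_i <= 0): OK
Dual feasibility (all lambda_i >= 0): OK
Complementary slackness (lambda_i * g_i(x) = 0 for all i): OK

Verdict: yes, KKT holds.

yes


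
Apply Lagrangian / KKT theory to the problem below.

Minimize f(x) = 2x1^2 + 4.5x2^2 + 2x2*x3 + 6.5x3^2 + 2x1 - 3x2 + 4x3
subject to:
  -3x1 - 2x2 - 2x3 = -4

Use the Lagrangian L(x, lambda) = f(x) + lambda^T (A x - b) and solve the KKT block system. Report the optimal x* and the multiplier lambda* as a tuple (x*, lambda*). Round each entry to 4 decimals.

Form the Lagrangian:
  L(x, lambda) = (1/2) x^T Q x + c^T x + lambda^T (A x - b)
Stationarity (grad_x L = 0): Q x + c + A^T lambda = 0.
Primal feasibility: A x = b.

This gives the KKT block system:
  [ Q   A^T ] [ x     ]   [-c ]
  [ A    0  ] [ lambda ] = [ b ]

Solving the linear system:
  x*      = (0.9057, 0.7808, -0.1395)
  lambda* = (1.8743)
  f(x*)   = 3.2042

x* = (0.9057, 0.7808, -0.1395), lambda* = (1.8743)


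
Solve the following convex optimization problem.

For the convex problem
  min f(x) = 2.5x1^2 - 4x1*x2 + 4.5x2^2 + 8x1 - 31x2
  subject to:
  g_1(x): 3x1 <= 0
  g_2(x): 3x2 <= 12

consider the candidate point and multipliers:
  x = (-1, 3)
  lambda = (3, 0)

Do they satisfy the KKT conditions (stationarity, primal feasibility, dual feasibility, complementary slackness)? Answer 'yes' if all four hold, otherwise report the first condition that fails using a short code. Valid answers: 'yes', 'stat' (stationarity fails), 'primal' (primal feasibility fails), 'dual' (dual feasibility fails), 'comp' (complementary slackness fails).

Gradient of f: grad f(x) = Q x + c = (-9, 0)
Constraint values g_i(x) = a_i^T x - b_i:
  g_1((-1, 3)) = -3
  g_2((-1, 3)) = -3
Stationarity residual: grad f(x) + sum_i lambda_i a_i = (0, 0)
  -> stationarity OK
Primal feasibility (all g_i <= 0): OK
Dual feasibility (all lambda_i >= 0): OK
Complementary slackness (lambda_i * g_i(x) = 0 for all i): FAILS

Verdict: the first failing condition is complementary_slackness -> comp.

comp


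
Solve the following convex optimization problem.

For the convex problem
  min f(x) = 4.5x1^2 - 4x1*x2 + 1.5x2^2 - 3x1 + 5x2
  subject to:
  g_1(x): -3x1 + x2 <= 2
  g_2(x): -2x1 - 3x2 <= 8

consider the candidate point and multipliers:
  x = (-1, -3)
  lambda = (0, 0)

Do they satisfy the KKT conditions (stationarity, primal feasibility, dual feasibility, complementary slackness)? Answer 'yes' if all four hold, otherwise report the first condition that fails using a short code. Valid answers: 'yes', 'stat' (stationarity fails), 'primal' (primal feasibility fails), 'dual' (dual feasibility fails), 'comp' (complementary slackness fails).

Gradient of f: grad f(x) = Q x + c = (0, 0)
Constraint values g_i(x) = a_i^T x - b_i:
  g_1((-1, -3)) = -2
  g_2((-1, -3)) = 3
Stationarity residual: grad f(x) + sum_i lambda_i a_i = (0, 0)
  -> stationarity OK
Primal feasibility (all g_i <= 0): FAILS
Dual feasibility (all lambda_i >= 0): OK
Complementary slackness (lambda_i * g_i(x) = 0 for all i): OK

Verdict: the first failing condition is primal_feasibility -> primal.

primal


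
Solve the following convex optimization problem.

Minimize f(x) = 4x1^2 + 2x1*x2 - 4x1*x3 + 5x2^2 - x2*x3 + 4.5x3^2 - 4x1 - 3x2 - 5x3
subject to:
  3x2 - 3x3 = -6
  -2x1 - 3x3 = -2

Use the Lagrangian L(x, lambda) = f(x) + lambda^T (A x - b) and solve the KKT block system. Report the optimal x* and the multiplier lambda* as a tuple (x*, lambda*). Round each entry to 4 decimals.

Form the Lagrangian:
  L(x, lambda) = (1/2) x^T Q x + c^T x + lambda^T (A x - b)
Stationarity (grad_x L = 0): Q x + c + A^T lambda = 0.
Primal feasibility: A x = b.

This gives the KKT block system:
  [ Q   A^T ] [ x     ]   [-c ]
  [ A    0  ] [ lambda ] = [ b ]

Solving the linear system:
  x*      = (-0.0244, -1.3171, 0.6829)
  lambda* = (5.6341, -4.7805)
  f(x*)   = 12.439

x* = (-0.0244, -1.3171, 0.6829), lambda* = (5.6341, -4.7805)


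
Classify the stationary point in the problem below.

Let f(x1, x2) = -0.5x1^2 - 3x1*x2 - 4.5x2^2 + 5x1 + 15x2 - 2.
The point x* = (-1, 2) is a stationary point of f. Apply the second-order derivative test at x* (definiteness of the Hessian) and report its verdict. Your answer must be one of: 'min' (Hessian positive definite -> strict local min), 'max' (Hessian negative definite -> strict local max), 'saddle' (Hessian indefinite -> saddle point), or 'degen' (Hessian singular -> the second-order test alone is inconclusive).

Compute the Hessian H = grad^2 f:
  H = [[-1, -3], [-3, -9]]
Verify stationarity: grad f(x*) = H x* + g = (0, 0).
Eigenvalues of H: -10, 0.
H has a zero eigenvalue (singular; negative semidefinite but not definite), so H is neither positive definite, negative definite, nor indefinite. The second-order test alone is inconclusive -> degen.
(Indeed, f is constant along the null direction of H through x*, so x* is not a strict local extremum.)

degen


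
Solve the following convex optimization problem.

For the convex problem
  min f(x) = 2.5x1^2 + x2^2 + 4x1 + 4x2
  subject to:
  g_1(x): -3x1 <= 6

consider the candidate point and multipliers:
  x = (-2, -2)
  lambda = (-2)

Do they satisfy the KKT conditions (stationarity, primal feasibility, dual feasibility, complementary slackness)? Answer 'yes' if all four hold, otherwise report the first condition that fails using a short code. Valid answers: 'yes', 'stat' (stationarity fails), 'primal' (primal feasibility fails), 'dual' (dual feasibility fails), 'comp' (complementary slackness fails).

Gradient of f: grad f(x) = Q x + c = (-6, 0)
Constraint values g_i(x) = a_i^T x - b_i:
  g_1((-2, -2)) = 0
Stationarity residual: grad f(x) + sum_i lambda_i a_i = (0, 0)
  -> stationarity OK
Primal feasibility (all g_i <= 0): OK
Dual feasibility (all lambda_i >= 0): FAILS
Complementary slackness (lambda_i * g_i(x) = 0 for all i): OK

Verdict: the first failing condition is dual_feasibility -> dual.

dual


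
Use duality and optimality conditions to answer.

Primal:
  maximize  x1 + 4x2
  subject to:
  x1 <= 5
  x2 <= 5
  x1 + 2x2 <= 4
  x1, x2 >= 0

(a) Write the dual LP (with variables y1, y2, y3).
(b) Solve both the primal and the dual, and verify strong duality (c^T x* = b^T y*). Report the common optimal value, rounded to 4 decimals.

The standard primal-dual pair for 'max c^T x s.t. A x <= b, x >= 0' is:
  Dual:  min b^T y  s.t.  A^T y >= c,  y >= 0.

So the dual LP is:
  minimize  5y1 + 5y2 + 4y3
  subject to:
    y1 + y3 >= 1
    y2 + 2y3 >= 4
    y1, y2, y3 >= 0

Solving the primal: x* = (0, 2).
  primal value c^T x* = 8.
Solving the dual: y* = (0, 0, 2).
  dual value b^T y* = 8.
Strong duality: c^T x* = b^T y*. Confirmed.

8


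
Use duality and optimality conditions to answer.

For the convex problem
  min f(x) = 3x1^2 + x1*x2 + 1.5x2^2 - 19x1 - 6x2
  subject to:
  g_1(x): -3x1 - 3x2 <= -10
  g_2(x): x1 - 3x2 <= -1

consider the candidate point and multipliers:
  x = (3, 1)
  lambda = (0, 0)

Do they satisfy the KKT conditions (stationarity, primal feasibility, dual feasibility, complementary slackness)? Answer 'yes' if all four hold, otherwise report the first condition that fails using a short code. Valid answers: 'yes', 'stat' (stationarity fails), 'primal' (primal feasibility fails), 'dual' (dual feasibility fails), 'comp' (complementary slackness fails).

Gradient of f: grad f(x) = Q x + c = (0, 0)
Constraint values g_i(x) = a_i^T x - b_i:
  g_1((3, 1)) = -2
  g_2((3, 1)) = 1
Stationarity residual: grad f(x) + sum_i lambda_i a_i = (0, 0)
  -> stationarity OK
Primal feasibility (all g_i <= 0): FAILS
Dual feasibility (all lambda_i >= 0): OK
Complementary slackness (lambda_i * g_i(x) = 0 for all i): OK

Verdict: the first failing condition is primal_feasibility -> primal.

primal


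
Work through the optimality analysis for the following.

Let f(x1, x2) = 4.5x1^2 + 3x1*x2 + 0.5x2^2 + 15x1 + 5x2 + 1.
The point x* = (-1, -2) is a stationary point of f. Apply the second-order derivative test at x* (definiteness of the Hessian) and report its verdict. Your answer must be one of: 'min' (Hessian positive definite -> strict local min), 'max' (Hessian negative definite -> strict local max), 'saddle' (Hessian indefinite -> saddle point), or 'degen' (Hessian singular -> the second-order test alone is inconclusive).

Compute the Hessian H = grad^2 f:
  H = [[9, 3], [3, 1]]
Verify stationarity: grad f(x*) = H x* + g = (0, 0).
Eigenvalues of H: 0, 10.
H has a zero eigenvalue (singular; positive semidefinite but not definite), so H is neither positive definite, negative definite, nor indefinite. The second-order test alone is inconclusive -> degen.
(Indeed, f is constant along the null direction of H through x*, so x* is not a strict local extremum.)

degen


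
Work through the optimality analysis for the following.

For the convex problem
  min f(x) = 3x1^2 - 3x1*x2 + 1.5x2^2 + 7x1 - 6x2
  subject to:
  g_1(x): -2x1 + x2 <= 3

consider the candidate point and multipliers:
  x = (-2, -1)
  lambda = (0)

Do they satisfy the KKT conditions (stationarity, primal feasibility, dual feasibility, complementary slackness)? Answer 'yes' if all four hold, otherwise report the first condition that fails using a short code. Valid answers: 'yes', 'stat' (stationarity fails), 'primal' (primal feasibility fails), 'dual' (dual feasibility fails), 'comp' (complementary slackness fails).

Gradient of f: grad f(x) = Q x + c = (-2, -3)
Constraint values g_i(x) = a_i^T x - b_i:
  g_1((-2, -1)) = 0
Stationarity residual: grad f(x) + sum_i lambda_i a_i = (-2, -3)
  -> stationarity FAILS
Primal feasibility (all g_i <= 0): OK
Dual feasibility (all lambda_i >= 0): OK
Complementary slackness (lambda_i * g_i(x) = 0 for all i): OK

Verdict: the first failing condition is stationarity -> stat.

stat


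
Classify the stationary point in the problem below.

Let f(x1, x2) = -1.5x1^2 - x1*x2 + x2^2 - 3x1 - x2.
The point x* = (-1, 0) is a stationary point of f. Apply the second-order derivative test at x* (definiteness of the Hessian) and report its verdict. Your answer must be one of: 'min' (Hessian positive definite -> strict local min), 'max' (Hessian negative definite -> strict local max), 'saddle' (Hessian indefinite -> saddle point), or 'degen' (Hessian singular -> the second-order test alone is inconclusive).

Compute the Hessian H = grad^2 f:
  H = [[-3, -1], [-1, 2]]
Verify stationarity: grad f(x*) = H x* + g = (0, 0).
Eigenvalues of H: -3.1926, 2.1926.
Eigenvalues have mixed signs, so H is indefinite -> x* is a saddle point.

saddle


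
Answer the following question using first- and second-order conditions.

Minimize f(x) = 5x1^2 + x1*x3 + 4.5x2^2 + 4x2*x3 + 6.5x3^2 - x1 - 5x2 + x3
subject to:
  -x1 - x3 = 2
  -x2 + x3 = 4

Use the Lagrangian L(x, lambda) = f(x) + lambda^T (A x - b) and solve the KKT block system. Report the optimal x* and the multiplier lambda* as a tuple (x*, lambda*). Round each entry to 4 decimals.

Form the Lagrangian:
  L(x, lambda) = (1/2) x^T Q x + c^T x + lambda^T (A x - b)
Stationarity (grad_x L = 0): Q x + c + A^T lambda = 0.
Primal feasibility: A x = b.

This gives the KKT block system:
  [ Q   A^T ] [ x     ]   [-c ]
  [ A    0  ] [ lambda ] = [ b ]

Solving the linear system:
  x*      = (-2.9737, -3.0263, 0.9737)
  lambda* = (-29.7632, -28.3421)
  f(x*)   = 95.9868

x* = (-2.9737, -3.0263, 0.9737), lambda* = (-29.7632, -28.3421)


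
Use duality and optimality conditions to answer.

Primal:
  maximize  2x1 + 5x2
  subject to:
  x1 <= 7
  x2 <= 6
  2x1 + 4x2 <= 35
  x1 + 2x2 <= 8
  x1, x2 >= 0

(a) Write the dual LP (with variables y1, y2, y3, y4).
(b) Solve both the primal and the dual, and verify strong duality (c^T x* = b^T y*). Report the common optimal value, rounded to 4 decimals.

The standard primal-dual pair for 'max c^T x s.t. A x <= b, x >= 0' is:
  Dual:  min b^T y  s.t.  A^T y >= c,  y >= 0.

So the dual LP is:
  minimize  7y1 + 6y2 + 35y3 + 8y4
  subject to:
    y1 + 2y3 + y4 >= 2
    y2 + 4y3 + 2y4 >= 5
    y1, y2, y3, y4 >= 0

Solving the primal: x* = (0, 4).
  primal value c^T x* = 20.
Solving the dual: y* = (0, 0, 0, 2.5).
  dual value b^T y* = 20.
Strong duality: c^T x* = b^T y*. Confirmed.

20


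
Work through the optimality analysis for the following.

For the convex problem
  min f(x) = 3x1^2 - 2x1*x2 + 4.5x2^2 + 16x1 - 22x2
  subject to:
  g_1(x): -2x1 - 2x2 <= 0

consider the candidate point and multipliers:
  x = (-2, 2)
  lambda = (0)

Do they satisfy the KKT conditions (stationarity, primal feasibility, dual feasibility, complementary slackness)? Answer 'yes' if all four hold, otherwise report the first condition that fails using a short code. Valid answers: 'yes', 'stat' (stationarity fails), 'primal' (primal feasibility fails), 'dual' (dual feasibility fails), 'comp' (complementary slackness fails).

Gradient of f: grad f(x) = Q x + c = (0, 0)
Constraint values g_i(x) = a_i^T x - b_i:
  g_1((-2, 2)) = 0
Stationarity residual: grad f(x) + sum_i lambda_i a_i = (0, 0)
  -> stationarity OK
Primal feasibility (all g_i <= 0): OK
Dual feasibility (all lambda_i >= 0): OK
Complementary slackness (lambda_i * g_i(x) = 0 for all i): OK

Verdict: yes, KKT holds.

yes


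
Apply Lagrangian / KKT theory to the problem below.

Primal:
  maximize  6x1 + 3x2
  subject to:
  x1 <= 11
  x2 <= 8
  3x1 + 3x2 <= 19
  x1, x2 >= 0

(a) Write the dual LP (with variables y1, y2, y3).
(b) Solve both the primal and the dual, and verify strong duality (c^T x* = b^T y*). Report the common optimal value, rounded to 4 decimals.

The standard primal-dual pair for 'max c^T x s.t. A x <= b, x >= 0' is:
  Dual:  min b^T y  s.t.  A^T y >= c,  y >= 0.

So the dual LP is:
  minimize  11y1 + 8y2 + 19y3
  subject to:
    y1 + 3y3 >= 6
    y2 + 3y3 >= 3
    y1, y2, y3 >= 0

Solving the primal: x* = (6.3333, 0).
  primal value c^T x* = 38.
Solving the dual: y* = (0, 0, 2).
  dual value b^T y* = 38.
Strong duality: c^T x* = b^T y*. Confirmed.

38


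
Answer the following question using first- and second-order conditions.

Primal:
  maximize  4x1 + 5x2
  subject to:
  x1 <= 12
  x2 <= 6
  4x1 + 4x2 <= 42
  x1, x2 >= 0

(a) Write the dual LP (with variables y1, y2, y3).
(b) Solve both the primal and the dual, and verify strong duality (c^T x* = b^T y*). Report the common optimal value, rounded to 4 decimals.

The standard primal-dual pair for 'max c^T x s.t. A x <= b, x >= 0' is:
  Dual:  min b^T y  s.t.  A^T y >= c,  y >= 0.

So the dual LP is:
  minimize  12y1 + 6y2 + 42y3
  subject to:
    y1 + 4y3 >= 4
    y2 + 4y3 >= 5
    y1, y2, y3 >= 0

Solving the primal: x* = (4.5, 6).
  primal value c^T x* = 48.
Solving the dual: y* = (0, 1, 1).
  dual value b^T y* = 48.
Strong duality: c^T x* = b^T y*. Confirmed.

48


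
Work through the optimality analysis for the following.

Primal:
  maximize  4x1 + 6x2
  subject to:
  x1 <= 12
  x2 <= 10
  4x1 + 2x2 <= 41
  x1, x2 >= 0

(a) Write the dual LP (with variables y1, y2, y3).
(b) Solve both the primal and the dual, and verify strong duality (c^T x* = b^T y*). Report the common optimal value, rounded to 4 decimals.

The standard primal-dual pair for 'max c^T x s.t. A x <= b, x >= 0' is:
  Dual:  min b^T y  s.t.  A^T y >= c,  y >= 0.

So the dual LP is:
  minimize  12y1 + 10y2 + 41y3
  subject to:
    y1 + 4y3 >= 4
    y2 + 2y3 >= 6
    y1, y2, y3 >= 0

Solving the primal: x* = (5.25, 10).
  primal value c^T x* = 81.
Solving the dual: y* = (0, 4, 1).
  dual value b^T y* = 81.
Strong duality: c^T x* = b^T y*. Confirmed.

81


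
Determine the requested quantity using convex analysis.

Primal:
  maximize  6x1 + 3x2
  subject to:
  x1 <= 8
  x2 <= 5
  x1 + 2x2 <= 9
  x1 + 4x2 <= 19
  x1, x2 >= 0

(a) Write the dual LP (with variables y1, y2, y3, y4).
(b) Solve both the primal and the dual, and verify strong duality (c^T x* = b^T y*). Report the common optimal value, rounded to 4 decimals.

The standard primal-dual pair for 'max c^T x s.t. A x <= b, x >= 0' is:
  Dual:  min b^T y  s.t.  A^T y >= c,  y >= 0.

So the dual LP is:
  minimize  8y1 + 5y2 + 9y3 + 19y4
  subject to:
    y1 + y3 + y4 >= 6
    y2 + 2y3 + 4y4 >= 3
    y1, y2, y3, y4 >= 0

Solving the primal: x* = (8, 0.5).
  primal value c^T x* = 49.5.
Solving the dual: y* = (4.5, 0, 1.5, 0).
  dual value b^T y* = 49.5.
Strong duality: c^T x* = b^T y*. Confirmed.

49.5


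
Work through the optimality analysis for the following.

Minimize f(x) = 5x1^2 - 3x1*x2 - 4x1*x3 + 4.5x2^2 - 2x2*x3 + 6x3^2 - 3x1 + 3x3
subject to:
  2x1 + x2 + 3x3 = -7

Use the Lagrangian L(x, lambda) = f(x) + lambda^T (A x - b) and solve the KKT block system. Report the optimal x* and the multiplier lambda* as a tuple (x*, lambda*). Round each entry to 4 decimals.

Form the Lagrangian:
  L(x, lambda) = (1/2) x^T Q x + c^T x + lambda^T (A x - b)
Stationarity (grad_x L = 0): Q x + c + A^T lambda = 0.
Primal feasibility: A x = b.

This gives the KKT block system:
  [ Q   A^T ] [ x     ]   [-c ]
  [ A    0  ] [ lambda ] = [ b ]

Solving the linear system:
  x*      = (-1.0099, -0.9123, -1.356)
  lambda* = (2.4691)
  f(x*)   = 8.1228

x* = (-1.0099, -0.9123, -1.356), lambda* = (2.4691)


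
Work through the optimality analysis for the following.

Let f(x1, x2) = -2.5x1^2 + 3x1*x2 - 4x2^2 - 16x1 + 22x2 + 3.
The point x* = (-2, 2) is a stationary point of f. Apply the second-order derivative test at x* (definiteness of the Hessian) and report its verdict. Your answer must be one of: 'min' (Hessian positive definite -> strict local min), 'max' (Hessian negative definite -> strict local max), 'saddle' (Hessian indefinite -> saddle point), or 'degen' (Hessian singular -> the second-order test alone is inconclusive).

Compute the Hessian H = grad^2 f:
  H = [[-5, 3], [3, -8]]
Verify stationarity: grad f(x*) = H x* + g = (0, 0).
Eigenvalues of H: -9.8541, -3.1459.
Both eigenvalues < 0, so H is negative definite -> x* is a strict local max.

max


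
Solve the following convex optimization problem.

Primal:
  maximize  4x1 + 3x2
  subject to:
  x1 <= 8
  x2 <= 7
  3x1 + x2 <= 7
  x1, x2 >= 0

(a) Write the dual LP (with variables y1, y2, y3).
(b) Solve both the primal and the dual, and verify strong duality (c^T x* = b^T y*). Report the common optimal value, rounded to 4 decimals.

The standard primal-dual pair for 'max c^T x s.t. A x <= b, x >= 0' is:
  Dual:  min b^T y  s.t.  A^T y >= c,  y >= 0.

So the dual LP is:
  minimize  8y1 + 7y2 + 7y3
  subject to:
    y1 + 3y3 >= 4
    y2 + y3 >= 3
    y1, y2, y3 >= 0

Solving the primal: x* = (0, 7).
  primal value c^T x* = 21.
Solving the dual: y* = (0, 1.6667, 1.3333).
  dual value b^T y* = 21.
Strong duality: c^T x* = b^T y*. Confirmed.

21


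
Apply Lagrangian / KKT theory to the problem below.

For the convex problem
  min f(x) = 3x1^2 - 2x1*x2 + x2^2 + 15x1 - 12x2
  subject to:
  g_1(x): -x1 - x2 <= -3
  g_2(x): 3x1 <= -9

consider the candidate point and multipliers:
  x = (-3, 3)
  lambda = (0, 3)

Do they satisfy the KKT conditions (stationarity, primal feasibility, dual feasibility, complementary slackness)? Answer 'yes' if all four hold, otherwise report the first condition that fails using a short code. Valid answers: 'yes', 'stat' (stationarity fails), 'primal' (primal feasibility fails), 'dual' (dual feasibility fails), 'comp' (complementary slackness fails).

Gradient of f: grad f(x) = Q x + c = (-9, 0)
Constraint values g_i(x) = a_i^T x - b_i:
  g_1((-3, 3)) = 3
  g_2((-3, 3)) = 0
Stationarity residual: grad f(x) + sum_i lambda_i a_i = (0, 0)
  -> stationarity OK
Primal feasibility (all g_i <= 0): FAILS
Dual feasibility (all lambda_i >= 0): OK
Complementary slackness (lambda_i * g_i(x) = 0 for all i): OK

Verdict: the first failing condition is primal_feasibility -> primal.

primal


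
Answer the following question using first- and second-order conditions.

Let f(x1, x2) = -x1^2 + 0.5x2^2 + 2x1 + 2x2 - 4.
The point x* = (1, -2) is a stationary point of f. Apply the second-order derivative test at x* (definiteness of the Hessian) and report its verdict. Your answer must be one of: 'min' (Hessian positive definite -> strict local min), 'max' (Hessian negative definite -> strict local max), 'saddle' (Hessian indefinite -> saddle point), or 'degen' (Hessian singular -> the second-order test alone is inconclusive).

Compute the Hessian H = grad^2 f:
  H = [[-2, 0], [0, 1]]
Verify stationarity: grad f(x*) = H x* + g = (0, 0).
Eigenvalues of H: -2, 1.
Eigenvalues have mixed signs, so H is indefinite -> x* is a saddle point.

saddle


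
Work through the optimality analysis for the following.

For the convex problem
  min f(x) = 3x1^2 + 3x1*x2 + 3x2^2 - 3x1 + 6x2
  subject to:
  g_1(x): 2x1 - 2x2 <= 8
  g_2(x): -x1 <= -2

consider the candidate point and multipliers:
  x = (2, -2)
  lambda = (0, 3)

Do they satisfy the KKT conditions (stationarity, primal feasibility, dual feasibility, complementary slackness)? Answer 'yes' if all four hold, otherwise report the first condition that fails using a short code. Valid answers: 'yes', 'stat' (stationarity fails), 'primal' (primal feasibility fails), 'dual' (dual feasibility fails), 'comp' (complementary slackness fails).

Gradient of f: grad f(x) = Q x + c = (3, 0)
Constraint values g_i(x) = a_i^T x - b_i:
  g_1((2, -2)) = 0
  g_2((2, -2)) = 0
Stationarity residual: grad f(x) + sum_i lambda_i a_i = (0, 0)
  -> stationarity OK
Primal feasibility (all g_i <= 0): OK
Dual feasibility (all lambda_i >= 0): OK
Complementary slackness (lambda_i * g_i(x) = 0 for all i): OK

Verdict: yes, KKT holds.

yes


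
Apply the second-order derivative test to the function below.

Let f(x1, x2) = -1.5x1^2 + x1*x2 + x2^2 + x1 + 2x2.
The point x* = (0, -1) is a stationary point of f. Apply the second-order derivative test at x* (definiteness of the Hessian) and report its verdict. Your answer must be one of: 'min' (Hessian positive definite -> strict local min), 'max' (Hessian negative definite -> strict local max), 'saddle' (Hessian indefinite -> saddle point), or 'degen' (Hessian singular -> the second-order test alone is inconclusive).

Compute the Hessian H = grad^2 f:
  H = [[-3, 1], [1, 2]]
Verify stationarity: grad f(x*) = H x* + g = (0, 0).
Eigenvalues of H: -3.1926, 2.1926.
Eigenvalues have mixed signs, so H is indefinite -> x* is a saddle point.

saddle


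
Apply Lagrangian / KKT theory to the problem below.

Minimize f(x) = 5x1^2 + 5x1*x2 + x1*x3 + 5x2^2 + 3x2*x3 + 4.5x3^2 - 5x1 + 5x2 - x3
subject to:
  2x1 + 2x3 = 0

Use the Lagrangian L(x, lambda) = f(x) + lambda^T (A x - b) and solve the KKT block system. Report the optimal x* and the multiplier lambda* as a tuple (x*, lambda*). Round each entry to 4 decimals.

Form the Lagrangian:
  L(x, lambda) = (1/2) x^T Q x + c^T x + lambda^T (A x - b)
Stationarity (grad_x L = 0): Q x + c + A^T lambda = 0.
Primal feasibility: A x = b.

This gives the KKT block system:
  [ Q   A^T ] [ x     ]   [-c ]
  [ A    0  ] [ lambda ] = [ b ]

Solving the linear system:
  x*      = (0.3012, -0.5602, -0.3012)
  lambda* = (2.5452)
  f(x*)   = -2.003

x* = (0.3012, -0.5602, -0.3012), lambda* = (2.5452)


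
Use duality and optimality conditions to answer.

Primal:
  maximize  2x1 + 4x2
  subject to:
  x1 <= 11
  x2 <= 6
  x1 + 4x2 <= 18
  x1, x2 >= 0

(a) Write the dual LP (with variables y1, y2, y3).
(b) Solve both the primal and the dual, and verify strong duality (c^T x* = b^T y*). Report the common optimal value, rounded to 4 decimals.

The standard primal-dual pair for 'max c^T x s.t. A x <= b, x >= 0' is:
  Dual:  min b^T y  s.t.  A^T y >= c,  y >= 0.

So the dual LP is:
  minimize  11y1 + 6y2 + 18y3
  subject to:
    y1 + y3 >= 2
    y2 + 4y3 >= 4
    y1, y2, y3 >= 0

Solving the primal: x* = (11, 1.75).
  primal value c^T x* = 29.
Solving the dual: y* = (1, 0, 1).
  dual value b^T y* = 29.
Strong duality: c^T x* = b^T y*. Confirmed.

29


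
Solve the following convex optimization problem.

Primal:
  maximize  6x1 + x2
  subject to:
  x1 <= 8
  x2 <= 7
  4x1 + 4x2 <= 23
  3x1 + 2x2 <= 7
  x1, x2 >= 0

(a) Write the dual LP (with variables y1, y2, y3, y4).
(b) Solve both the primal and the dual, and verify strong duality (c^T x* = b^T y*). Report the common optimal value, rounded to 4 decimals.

The standard primal-dual pair for 'max c^T x s.t. A x <= b, x >= 0' is:
  Dual:  min b^T y  s.t.  A^T y >= c,  y >= 0.

So the dual LP is:
  minimize  8y1 + 7y2 + 23y3 + 7y4
  subject to:
    y1 + 4y3 + 3y4 >= 6
    y2 + 4y3 + 2y4 >= 1
    y1, y2, y3, y4 >= 0

Solving the primal: x* = (2.3333, 0).
  primal value c^T x* = 14.
Solving the dual: y* = (0, 0, 0, 2).
  dual value b^T y* = 14.
Strong duality: c^T x* = b^T y*. Confirmed.

14
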